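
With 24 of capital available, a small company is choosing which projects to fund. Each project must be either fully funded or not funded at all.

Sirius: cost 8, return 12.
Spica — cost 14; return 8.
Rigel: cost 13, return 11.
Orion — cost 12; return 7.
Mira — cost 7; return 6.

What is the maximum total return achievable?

This is a 0-1 knapsack instance.
Take Sirius and Rigel: cost 8 + 13 = 21 ≤ 24, return 12 + 11 = 23.
No other feasible combination does better.

23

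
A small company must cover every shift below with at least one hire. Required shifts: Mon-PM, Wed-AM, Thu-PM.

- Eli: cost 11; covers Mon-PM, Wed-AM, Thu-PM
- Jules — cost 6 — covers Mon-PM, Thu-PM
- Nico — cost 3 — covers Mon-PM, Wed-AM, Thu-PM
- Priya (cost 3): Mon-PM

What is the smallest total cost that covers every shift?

Nico alone covers Mon-PM, Wed-AM, Thu-PM — every shift.
Total cost: 3.
No cover costs less than 3.

3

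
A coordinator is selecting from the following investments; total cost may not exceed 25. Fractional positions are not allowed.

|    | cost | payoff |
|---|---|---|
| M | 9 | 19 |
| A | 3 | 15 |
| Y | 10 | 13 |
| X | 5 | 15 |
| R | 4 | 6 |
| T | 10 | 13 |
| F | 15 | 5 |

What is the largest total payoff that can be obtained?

Treat it as a binary knapsack problem.
A + Y + X + R: cost 3 + 10 + 5 + 4 = 22 ≤ 25, payoff 15 + 13 + 15 + 6 = 49.
M + A + X: cost 9 + 3 + 5 = 17 ≤ 25, payoff 19 + 15 + 15 = 49.
M + A + X + R: cost 9 + 3 + 5 + 4 = 21 ≤ 25, payoff 19 + 15 + 15 + 6 = 55.
Best is M, A, X, and R with total payoff 55.

55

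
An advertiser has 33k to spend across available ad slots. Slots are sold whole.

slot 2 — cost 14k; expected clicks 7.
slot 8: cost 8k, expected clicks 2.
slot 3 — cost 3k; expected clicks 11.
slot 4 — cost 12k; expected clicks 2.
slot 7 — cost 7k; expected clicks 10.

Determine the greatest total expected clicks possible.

Treat it as a binary knapsack problem.
slot 2 + slot 8 + slot 3 + slot 7: cost 14 + 8 + 3 + 7 = 32 ≤ 33, expected clicks 7 + 2 + 11 + 10 = 30.
slot 2 + slot 3 + slot 7: cost 14 + 3 + 7 = 24 ≤ 33, expected clicks 7 + 11 + 10 = 28.
Best is slot 2, slot 8, slot 3, and slot 7 with total expected clicks 30.

30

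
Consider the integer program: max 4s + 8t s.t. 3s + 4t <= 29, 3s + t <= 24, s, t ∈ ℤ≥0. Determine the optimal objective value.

56

(s,t)=(0,7) is feasible, giving 56.
(s,t)=(1,6) is feasible, giving 52.
(s,t)=(0,6) is feasible, giving 48.
The best lattice point is (0,7), giving 56.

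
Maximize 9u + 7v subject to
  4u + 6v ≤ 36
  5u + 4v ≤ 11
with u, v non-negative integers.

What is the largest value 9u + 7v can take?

(u,v)=(2,0) is feasible, giving 18.
(u,v)=(1,1) is feasible, giving 16.
Maximum is 18 at (u,v)=(2,0).

18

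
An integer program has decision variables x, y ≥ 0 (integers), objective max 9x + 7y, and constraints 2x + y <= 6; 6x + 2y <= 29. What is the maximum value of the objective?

(x,y)=(0,6) is feasible, giving 42.
(x,y)=(0,5) is feasible, giving 35.
No feasible integer point exceeds 42.

42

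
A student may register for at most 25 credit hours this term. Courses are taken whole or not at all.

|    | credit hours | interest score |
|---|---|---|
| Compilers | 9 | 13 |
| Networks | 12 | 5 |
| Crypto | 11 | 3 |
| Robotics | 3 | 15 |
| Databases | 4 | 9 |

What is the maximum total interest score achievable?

37

Take Compilers, Robotics, and Databases: credit hours 9 + 3 + 4 = 16 ≤ 25, interest score 13 + 15 + 9 = 37.
No other feasible combination does better.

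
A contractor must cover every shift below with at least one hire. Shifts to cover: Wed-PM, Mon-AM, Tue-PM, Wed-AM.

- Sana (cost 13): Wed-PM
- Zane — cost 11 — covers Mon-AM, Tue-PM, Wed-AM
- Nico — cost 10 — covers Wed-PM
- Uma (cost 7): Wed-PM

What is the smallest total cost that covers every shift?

18

Choose Zane and Uma: together they cover Wed-PM, Mon-AM, Tue-PM, Wed-AM — every shift.
Total cost: 11 + 7 = 18.
No cover costs less than 18.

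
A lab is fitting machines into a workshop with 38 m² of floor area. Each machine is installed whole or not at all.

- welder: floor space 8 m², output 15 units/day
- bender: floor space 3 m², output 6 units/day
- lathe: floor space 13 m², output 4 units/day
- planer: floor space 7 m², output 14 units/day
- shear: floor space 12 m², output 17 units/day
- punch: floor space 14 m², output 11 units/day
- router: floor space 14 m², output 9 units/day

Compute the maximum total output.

This is an integer program with binary decision variables.
welder + bender + planer + shear: floor space 8 + 3 + 7 + 12 = 30 ≤ 38, output 15 + 6 + 14 + 17 = 52.
welder + bender + shear + punch: floor space 8 + 3 + 12 + 14 = 37 ≤ 38, output 15 + 6 + 17 + 11 = 49.
bender + planer + shear + punch: floor space 3 + 7 + 12 + 14 = 36 ≤ 38, output 6 + 14 + 17 + 11 = 48.
Best is welder, bender, planer, and shear with total output 52.

52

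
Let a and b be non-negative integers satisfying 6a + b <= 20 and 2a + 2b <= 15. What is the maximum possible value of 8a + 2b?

(a,b)=(3,2): 6·3+1·2=20≤20, 2·3+2·2=10≤15, objective 28.
(a,b)=(3,1): 6·3+1·1=19≤20, 2·3+2·1=8≤15, objective 26.
(a,b)=(2,5): 6·2+1·5=17≤20, 2·2+2·5=14≤15, objective 26.
Maximum is 28 at (a,b)=(3,2).

28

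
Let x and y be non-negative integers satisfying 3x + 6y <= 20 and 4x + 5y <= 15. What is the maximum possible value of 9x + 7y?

27

The continuous relaxation peaks at (3.75, 0) with value 33.75; rounding to a feasible lattice point costs some objective.
(x,y)=(3,0): 3·3+6·0=9≤20, 4·3+5·0=12≤15, objective 27.
(x,y)=(2,1): 3·2+6·1=12≤20, 4·2+5·1=13≤15, objective 25.
(x,y)=(2,0): 3·2+6·0=6≤20, 4·2+5·0=8≤15, objective 18.
Maximum is 27 at (x,y)=(3,0).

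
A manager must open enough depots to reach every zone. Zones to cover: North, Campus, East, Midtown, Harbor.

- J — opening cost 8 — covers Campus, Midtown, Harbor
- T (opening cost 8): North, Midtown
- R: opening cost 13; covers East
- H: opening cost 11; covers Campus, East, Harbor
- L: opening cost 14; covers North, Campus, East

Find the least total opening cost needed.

19

This is an integer covering problem.
The greedy cost-per-new-zone heuristic would pick J and L for 22, but a cheaper cover exists.
Choose T and H: together they cover North, Campus, East, Midtown, Harbor — every zone.
Total opening cost: 8 + 11 = 19.
No cover costs less than 19.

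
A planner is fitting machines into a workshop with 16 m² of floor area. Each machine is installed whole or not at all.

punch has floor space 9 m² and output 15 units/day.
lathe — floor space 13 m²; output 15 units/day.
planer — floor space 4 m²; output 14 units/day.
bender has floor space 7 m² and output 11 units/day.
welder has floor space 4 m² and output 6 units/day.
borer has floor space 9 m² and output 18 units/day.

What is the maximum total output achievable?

Allowing fractional choices, the relaxed optimum would be about 37.0, but machines are indivisible.
planer + bender + welder: floor space 4 + 7 + 4 = 15 ≤ 16, output 14 + 11 + 6 = 31.
planer + borer: floor space 4 + 9 = 13 ≤ 16, output 14 + 18 = 32.
Best is planer and borer with total output 32.

32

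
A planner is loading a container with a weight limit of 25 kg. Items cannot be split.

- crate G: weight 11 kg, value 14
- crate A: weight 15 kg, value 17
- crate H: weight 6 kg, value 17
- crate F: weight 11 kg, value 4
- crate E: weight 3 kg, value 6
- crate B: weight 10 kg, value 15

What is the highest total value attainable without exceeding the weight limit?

This is an integer program with binary decision variables.
Take crate A, crate H, and crate E: weight 15 + 6 + 3 = 24 ≤ 25, value 17 + 17 + 6 = 40.
No other feasible combination does better.

40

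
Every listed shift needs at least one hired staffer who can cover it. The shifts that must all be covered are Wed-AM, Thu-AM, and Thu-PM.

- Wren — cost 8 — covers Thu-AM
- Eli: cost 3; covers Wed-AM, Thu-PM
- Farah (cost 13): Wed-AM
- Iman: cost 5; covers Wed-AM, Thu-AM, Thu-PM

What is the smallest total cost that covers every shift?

5

The greedy cost-per-new-shift heuristic would pick Eli and Iman for 8, but a cheaper cover exists.
Iman alone covers Wed-AM, Thu-AM, Thu-PM — every shift.
Total cost: 5.
No cover costs less than 5.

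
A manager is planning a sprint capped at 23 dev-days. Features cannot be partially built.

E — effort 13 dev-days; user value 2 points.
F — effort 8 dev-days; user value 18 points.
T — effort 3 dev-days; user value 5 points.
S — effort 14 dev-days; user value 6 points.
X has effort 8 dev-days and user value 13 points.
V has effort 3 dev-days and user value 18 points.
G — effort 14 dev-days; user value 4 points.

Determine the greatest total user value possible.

Take F, T, X, and V: effort 8 + 3 + 8 + 3 = 22 ≤ 23, user value 18 + 5 + 13 + 18 = 54.
No other feasible combination does better.

54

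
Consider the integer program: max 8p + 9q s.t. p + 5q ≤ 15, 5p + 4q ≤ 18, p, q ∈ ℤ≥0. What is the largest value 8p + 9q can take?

34

The continuous relaxation peaks at (1.43, 2.71) with value 35.86; rounding to a feasible lattice point costs some objective.
(p,q)=(2,2): 1·2+5·2=12≤15, 5·2+4·2=18≤18, objective 34.
(p,q)=(0,3): 1·0+5·3=15≤15, 5·0+4·3=12≤18, objective 27.
The best lattice point is (2,2), giving 34.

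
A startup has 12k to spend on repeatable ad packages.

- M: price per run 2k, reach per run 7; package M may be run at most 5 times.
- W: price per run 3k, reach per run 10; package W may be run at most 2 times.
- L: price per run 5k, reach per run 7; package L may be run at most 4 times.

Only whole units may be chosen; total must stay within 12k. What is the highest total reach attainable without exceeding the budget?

41

This is a bounded integer knapsack.
4×M and 1×W: price 11 ≤ 12, reach 4·7 + 1·10 = 38.
3×M and 2×W: price 12 ≤ 12, reach 3·7 + 2·10 = 41.
Best is 41.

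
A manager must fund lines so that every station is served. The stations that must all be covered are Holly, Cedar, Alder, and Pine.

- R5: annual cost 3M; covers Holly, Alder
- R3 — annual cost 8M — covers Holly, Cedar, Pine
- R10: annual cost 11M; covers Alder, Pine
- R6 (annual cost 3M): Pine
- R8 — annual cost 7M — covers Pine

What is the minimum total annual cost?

Choose R5 and R3: together they cover Holly, Cedar, Alder, Pine — every station.
Total annual cost: 3 + 8 = 11.

11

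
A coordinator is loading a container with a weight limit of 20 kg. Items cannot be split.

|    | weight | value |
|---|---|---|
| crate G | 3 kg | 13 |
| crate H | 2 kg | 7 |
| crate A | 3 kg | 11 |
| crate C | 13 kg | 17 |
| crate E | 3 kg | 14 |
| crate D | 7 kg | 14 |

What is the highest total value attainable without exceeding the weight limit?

Allowing fractional choices, the relaxed optimum would be about 61.6, but items are indivisible.
crate G + crate H + crate A + crate E + crate D: weight 3 + 2 + 3 + 3 + 7 = 18 ≤ 20, value 13 + 7 + 11 + 14 + 14 = 59.
crate G + crate A + crate E + crate D: weight 3 + 3 + 3 + 7 = 16 ≤ 20, value 13 + 11 + 14 + 14 = 52.
Best is crate G, crate H, crate A, crate E, and crate D with total value 59.

59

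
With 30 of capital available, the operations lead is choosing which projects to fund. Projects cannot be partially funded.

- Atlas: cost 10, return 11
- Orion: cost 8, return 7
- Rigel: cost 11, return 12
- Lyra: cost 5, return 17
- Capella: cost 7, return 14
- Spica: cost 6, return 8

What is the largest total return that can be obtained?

51

Allowing fractional choices, the relaxed optimum would be about 52.2, but projects are indivisible.
Atlas + Lyra + Capella + Spica: cost 10 + 5 + 7 + 6 = 28 ≤ 30, return 11 + 17 + 14 + 8 = 50.
Rigel + Lyra + Capella + Spica: cost 11 + 5 + 7 + 6 = 29 ≤ 30, return 12 + 17 + 14 + 8 = 51.
Best is Rigel, Lyra, Capella, and Spica with total return 51.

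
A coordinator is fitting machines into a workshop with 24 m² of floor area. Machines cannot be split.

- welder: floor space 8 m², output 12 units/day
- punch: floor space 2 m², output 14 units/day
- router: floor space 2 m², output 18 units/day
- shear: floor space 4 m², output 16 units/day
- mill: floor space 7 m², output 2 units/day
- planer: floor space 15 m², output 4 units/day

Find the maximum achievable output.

62

This is a 0-1 knapsack instance.
welder + punch + router + shear + mill: floor space 8 + 2 + 2 + 4 + 7 = 23 ≤ 24, output 12 + 14 + 18 + 16 + 2 = 62.
welder + punch + router + shear: floor space 8 + 2 + 2 + 4 = 16 ≤ 24, output 12 + 14 + 18 + 16 = 60.
Best is welder, punch, router, shear, and mill with total output 62.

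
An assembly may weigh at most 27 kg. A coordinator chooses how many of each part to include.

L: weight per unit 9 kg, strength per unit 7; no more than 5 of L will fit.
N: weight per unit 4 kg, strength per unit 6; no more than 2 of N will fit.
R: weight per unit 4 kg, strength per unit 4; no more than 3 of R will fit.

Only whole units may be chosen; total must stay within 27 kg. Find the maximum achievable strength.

2×L and 2×N: weight 26 ≤ 27, strength 2·7 + 2·6 = 26.
1×L, 2×N, and 2×R: weight 25 ≤ 27, strength 1·7 + 2·6 + 2·4 = 27.
Best is 27.

27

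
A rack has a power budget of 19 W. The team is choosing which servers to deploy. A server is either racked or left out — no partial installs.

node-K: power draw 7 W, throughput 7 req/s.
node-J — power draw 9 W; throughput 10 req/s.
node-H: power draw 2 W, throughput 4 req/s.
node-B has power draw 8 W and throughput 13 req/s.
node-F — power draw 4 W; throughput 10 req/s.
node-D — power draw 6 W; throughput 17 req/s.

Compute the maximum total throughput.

node-B + node-F + node-D: power draw 8 + 4 + 6 = 18 ≤ 19, throughput 13 + 10 + 17 = 40.
node-J + node-F + node-D: power draw 9 + 4 + 6 = 19 ≤ 19, throughput 10 + 10 + 17 = 37.
node-K + node-H + node-F + node-D: power draw 7 + 2 + 4 + 6 = 19 ≤ 19, throughput 7 + 4 + 10 + 17 = 38.
Best is node-B, node-F, and node-D with total throughput 40.

40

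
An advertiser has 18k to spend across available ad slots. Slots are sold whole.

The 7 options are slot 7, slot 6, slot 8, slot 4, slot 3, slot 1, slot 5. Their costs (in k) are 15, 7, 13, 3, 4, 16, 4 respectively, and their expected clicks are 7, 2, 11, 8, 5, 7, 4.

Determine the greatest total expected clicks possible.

19

Treat it as a binary knapsack problem.
Allowing fractional choices, the relaxed optimum would be about 22.9, but ad slots are indivisible.
slot 6 + slot 4 + slot 3 + slot 5: cost 7 + 3 + 4 + 4 = 18 ≤ 18, expected clicks 2 + 8 + 5 + 4 = 19.
slot 8 + slot 4: cost 13 + 3 = 16 ≤ 18, expected clicks 11 + 8 = 19.
The maximum expected clicks is 19; one optimal choice is slot 8 and slot 4.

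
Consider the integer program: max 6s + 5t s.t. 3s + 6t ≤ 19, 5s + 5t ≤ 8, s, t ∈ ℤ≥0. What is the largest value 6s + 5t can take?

The continuous relaxation peaks at (1.6, 0) with value 9.60; rounding to a feasible lattice point costs some objective.
(s,t)=(1,0): 3·1+6·0=3≤19, 5·1+5·0=5≤8, objective 6.
(s,t)=(0,1): 3·0+6·1=6≤19, 5·0+5·1=5≤8, objective 5.
No feasible integer point exceeds 6.

6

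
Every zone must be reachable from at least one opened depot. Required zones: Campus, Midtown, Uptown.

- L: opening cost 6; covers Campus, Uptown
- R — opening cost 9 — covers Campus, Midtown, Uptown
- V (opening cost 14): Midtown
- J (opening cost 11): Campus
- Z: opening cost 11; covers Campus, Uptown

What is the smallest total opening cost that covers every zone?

9

This is an integer covering problem.
R alone covers Campus, Midtown, Uptown — every zone.
Total opening cost: 9.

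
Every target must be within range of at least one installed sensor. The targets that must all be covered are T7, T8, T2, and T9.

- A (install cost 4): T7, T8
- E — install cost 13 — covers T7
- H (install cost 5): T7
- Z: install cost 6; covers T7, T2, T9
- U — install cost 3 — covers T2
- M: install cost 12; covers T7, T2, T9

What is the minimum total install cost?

10

Choose A and Z: together they cover T7, T8, T2, T9 — every target.
Total install cost: 4 + 6 = 10.
No cover costs less than 10.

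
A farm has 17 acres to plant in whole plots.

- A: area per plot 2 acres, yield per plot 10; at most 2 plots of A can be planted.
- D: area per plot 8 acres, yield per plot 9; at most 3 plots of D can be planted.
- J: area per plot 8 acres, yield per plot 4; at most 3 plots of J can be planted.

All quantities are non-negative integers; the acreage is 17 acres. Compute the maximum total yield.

A has the best ratio (10/2); taking only A gives at most 2×10 = 20 (stopped by the supply cap of 2).
Mixing does better — 2×A and 1×D: area 12 ≤ 17, yield 2·10 + 1·9 = 29.

29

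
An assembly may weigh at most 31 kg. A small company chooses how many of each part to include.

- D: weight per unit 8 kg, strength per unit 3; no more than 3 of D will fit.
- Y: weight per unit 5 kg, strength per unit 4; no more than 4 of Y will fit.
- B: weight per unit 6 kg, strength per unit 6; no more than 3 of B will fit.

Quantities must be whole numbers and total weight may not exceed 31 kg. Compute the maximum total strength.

B has the best ratio (6/6); taking only B gives at most 3×6 = 18 (stopped by the supply cap of 3).
Mixing does better — 2×Y and 3×B: weight 28 ≤ 31, strength 2·4 + 3·6 = 26.

26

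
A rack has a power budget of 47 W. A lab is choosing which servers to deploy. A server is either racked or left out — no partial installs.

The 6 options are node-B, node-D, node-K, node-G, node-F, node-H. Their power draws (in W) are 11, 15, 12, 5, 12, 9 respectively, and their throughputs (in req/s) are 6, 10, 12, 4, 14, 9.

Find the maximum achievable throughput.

node-B + node-K + node-F + node-H: power draw 11 + 12 + 12 + 9 = 44 ≤ 47, throughput 6 + 12 + 14 + 9 = 41.
node-D + node-K + node-G + node-F: power draw 15 + 12 + 5 + 12 = 44 ≤ 47, throughput 10 + 12 + 4 + 14 = 40.
Best is node-B, node-K, node-F, and node-H with total throughput 41.

41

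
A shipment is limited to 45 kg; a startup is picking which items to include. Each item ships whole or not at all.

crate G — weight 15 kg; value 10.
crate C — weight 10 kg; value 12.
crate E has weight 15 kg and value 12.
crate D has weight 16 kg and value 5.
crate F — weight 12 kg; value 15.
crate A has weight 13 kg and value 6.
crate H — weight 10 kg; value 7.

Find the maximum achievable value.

40

Take crate C, crate F, crate A, and crate H: weight 10 + 12 + 13 + 10 = 45 ≤ 45, value 12 + 15 + 6 + 7 = 40.
No other feasible combination does better.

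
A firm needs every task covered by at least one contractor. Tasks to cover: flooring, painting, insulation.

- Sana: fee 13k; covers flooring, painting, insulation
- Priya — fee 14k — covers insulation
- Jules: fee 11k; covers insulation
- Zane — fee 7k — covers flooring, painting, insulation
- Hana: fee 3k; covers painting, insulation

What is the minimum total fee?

The greedy cost-per-new-task heuristic would pick Hana and Zane for 10, but a cheaper cover exists.
Zane alone covers flooring, painting, insulation — every task.
Total fee: 7.
No cover costs less than 7.

7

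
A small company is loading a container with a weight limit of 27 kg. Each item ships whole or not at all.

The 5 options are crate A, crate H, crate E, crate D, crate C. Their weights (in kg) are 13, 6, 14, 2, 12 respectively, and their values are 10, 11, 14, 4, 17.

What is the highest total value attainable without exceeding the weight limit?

32

Take crate H, crate D, and crate C: weight 6 + 2 + 12 = 20 ≤ 27, value 11 + 4 + 17 = 32.
No other feasible combination does better.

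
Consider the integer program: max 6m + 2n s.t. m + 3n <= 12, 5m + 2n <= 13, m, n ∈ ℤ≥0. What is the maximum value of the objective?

(m,n)=(2,1) is feasible, giving 14.
(m,n)=(2,0) is feasible, giving 12.
(m,n)=(1,2) is feasible, giving 10.
No feasible integer point exceeds 14.

14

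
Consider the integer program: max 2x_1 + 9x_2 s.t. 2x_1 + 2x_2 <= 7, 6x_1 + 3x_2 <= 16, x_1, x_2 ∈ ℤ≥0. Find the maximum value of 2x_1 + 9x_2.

27

(x_1,x_2)=(0,3): 2·0+2·3=6≤7, 6·0+3·3=9≤16, objective 27.
(x_1,x_2)=(1,2): 2·1+2·2=6≤7, 6·1+3·2=12≤16, objective 20.
The best lattice point is (0,3), giving 27.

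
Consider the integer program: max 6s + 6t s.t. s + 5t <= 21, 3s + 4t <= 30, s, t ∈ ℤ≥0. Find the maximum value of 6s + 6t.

(s,t)=(10,0): 1·10+5·0=10≤21, 3·10+4·0=30≤30, objective 60.
(s,t)=(9,0): 1·9+5·0=9≤21, 3·9+4·0=27≤30, objective 54.
Maximum is 60 at (s,t)=(10,0).

60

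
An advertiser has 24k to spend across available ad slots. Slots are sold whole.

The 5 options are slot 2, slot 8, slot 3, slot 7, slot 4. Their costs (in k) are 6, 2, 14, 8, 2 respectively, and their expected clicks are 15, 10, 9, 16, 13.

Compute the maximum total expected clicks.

54

Take slot 2, slot 8, slot 7, and slot 4: cost 6 + 2 + 8 + 2 = 18 ≤ 24, expected clicks 15 + 10 + 16 + 13 = 54.
No other feasible combination does better.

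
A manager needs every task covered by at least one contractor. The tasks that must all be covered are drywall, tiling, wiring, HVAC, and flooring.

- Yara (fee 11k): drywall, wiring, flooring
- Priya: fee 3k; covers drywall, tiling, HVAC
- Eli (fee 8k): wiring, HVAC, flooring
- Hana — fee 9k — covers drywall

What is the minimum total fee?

Choose Priya and Eli: together they cover drywall, tiling, wiring, HVAC, flooring — every task.
Total fee: 3 + 8 = 11.
No cover costs less than 11.

11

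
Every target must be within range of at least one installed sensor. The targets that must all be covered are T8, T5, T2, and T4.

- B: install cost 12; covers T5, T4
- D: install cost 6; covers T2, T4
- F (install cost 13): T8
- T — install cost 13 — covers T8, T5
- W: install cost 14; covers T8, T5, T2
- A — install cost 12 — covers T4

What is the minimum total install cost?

19

Choose D and T: together they cover T8, T5, T2, T4 — every target.
Total install cost: 6 + 13 = 19.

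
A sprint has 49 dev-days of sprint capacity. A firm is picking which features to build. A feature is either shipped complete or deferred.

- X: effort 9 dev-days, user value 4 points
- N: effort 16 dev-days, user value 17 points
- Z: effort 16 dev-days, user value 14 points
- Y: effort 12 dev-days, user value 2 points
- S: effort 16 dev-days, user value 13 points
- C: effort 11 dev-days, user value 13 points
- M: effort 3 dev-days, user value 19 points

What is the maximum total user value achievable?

63

Allowing fractional choices, the relaxed optimum would be about 65.4, but features are indivisible.
N + Z + C + M: effort 16 + 16 + 11 + 3 = 46 ≤ 49, user value 17 + 14 + 13 + 19 = 63.
N + S + C + M: effort 16 + 16 + 11 + 3 = 46 ≤ 49, user value 17 + 13 + 13 + 19 = 62.
Best is N, Z, C, and M with total user value 63.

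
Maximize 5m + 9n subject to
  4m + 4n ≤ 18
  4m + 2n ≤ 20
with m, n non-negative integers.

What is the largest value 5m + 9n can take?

36

The continuous relaxation peaks at (0, 4.5) with value 40.50; rounding to a feasible lattice point costs some objective.
(m,n)=(0,4) is feasible, giving 36.
(m,n)=(1,3) is feasible, giving 32.
(m,n)=(0,3) is feasible, giving 27.
The best lattice point is (0,4), giving 36.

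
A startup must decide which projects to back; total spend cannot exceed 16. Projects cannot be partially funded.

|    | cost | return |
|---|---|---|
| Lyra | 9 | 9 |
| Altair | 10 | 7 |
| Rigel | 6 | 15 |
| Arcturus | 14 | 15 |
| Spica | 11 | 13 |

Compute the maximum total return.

Treat it as a binary knapsack problem.
Allowing fractional choices, the relaxed optimum would be about 26.8, but projects are indivisible.
Rigel: cost 6 ≤ 16, return 15.
Lyra + Rigel: cost 9 + 6 = 15 ≤ 16, return 9 + 15 = 24.
Altair + Rigel: cost 10 + 6 = 16 ≤ 16, return 7 + 15 = 22.
Best is Lyra and Rigel with total return 24.

24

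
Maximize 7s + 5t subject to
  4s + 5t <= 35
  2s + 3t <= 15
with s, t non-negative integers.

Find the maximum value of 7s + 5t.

49

(s,t)=(7,0) is feasible, giving 49.
(s,t)=(6,1) is feasible, giving 47.
(s,t)=(6,0) is feasible, giving 42.
The best lattice point is (7,0), giving 49.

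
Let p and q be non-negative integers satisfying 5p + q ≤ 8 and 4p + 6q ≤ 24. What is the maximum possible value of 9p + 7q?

(p,q)=(1,3) is feasible, giving 30.
(p,q)=(0,4) is feasible, giving 28.
(p,q)=(1,2) is feasible, giving 23.
Maximum is 30 at (p,q)=(1,3).

30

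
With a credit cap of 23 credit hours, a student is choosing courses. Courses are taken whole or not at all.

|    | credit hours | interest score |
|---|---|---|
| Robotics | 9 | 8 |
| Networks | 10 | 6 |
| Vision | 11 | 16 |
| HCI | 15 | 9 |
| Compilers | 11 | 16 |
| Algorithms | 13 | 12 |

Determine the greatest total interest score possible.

Allowing fractional choices, the relaxed optimum would be about 32.9, but courses are indivisible.
Robotics + Vision: credit hours 9 + 11 = 20 ≤ 23, interest score 8 + 16 = 24.
Vision + Compilers: credit hours 11 + 11 = 22 ≤ 23, interest score 16 + 16 = 32.
Robotics + Compilers: credit hours 9 + 11 = 20 ≤ 23, interest score 8 + 16 = 24.
Best is Vision and Compilers with total interest score 32.

32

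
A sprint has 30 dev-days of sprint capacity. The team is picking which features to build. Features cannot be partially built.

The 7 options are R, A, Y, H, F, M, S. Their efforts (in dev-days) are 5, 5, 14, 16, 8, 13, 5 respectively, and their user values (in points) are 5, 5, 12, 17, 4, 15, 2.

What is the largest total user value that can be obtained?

32

This is a 0-1 knapsack instance.
Allowing fractional choices, the relaxed optimum would be about 33.0, but features are indivisible.
H + M: effort 16 + 13 = 29 ≤ 30, user value 17 + 15 = 32.
Y + H: effort 14 + 16 = 30 ≤ 30, user value 12 + 17 = 29.
Best is H and M with total user value 32.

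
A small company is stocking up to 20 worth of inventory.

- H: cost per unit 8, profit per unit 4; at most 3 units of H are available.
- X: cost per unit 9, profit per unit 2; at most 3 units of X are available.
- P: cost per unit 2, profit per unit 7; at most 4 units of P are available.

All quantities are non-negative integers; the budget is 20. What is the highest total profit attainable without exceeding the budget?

This is a bounded integer knapsack.
1×H and 4×P: cost 16 ≤ 20, profit 1·4 + 4·7 = 32.
1×X and 4×P: cost 17 ≤ 20, profit 1·2 + 4·7 = 30.
Best is 32.

32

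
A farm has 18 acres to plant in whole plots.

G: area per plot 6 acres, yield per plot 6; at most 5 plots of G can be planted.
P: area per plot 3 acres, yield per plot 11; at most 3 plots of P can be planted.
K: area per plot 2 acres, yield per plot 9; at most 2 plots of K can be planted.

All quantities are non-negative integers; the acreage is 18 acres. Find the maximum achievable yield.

51

This is a bounded integer knapsack.
1×G, 3×P, and 1×K: area 17 ≤ 18, yield 1·6 + 3·11 + 1·9 = 48.
3×P and 2×K: area 13 ≤ 18, yield 3·11 + 2·9 = 51.
Best is 51.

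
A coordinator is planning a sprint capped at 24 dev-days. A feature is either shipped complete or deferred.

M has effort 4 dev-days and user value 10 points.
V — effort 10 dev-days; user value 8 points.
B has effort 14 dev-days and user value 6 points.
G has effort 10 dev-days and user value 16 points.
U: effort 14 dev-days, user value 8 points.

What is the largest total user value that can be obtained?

34

M + G: effort 4 + 10 = 14 ≤ 24, user value 10 + 16 = 26.
M + V + G: effort 4 + 10 + 10 = 24 ≤ 24, user value 10 + 8 + 16 = 34.
Best is M, V, and G with total user value 34.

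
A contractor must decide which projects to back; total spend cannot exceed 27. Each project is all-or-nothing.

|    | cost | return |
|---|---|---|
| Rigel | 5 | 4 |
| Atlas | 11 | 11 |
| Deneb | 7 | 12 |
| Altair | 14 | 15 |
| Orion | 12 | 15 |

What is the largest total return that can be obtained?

31

Allowing fractional choices, the relaxed optimum would be about 35.6, but projects are indivisible.
Rigel + Deneb + Altair: cost 5 + 7 + 14 = 26 ≤ 27, return 4 + 12 + 15 = 31.
Rigel + Deneb + Orion: cost 5 + 7 + 12 = 24 ≤ 27, return 4 + 12 + 15 = 31.
Altair + Orion: cost 14 + 12 = 26 ≤ 27, return 15 + 15 = 30.
The maximum return is 31; one optimal choice is Rigel, Deneb, and Orion.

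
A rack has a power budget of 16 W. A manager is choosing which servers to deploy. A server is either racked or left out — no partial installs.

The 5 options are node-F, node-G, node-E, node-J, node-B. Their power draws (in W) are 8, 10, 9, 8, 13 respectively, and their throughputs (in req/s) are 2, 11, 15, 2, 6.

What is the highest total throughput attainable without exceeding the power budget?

15

Allowing fractional choices, the relaxed optimum would be about 22.7, but servers are indivisible.
node-G: power draw 10 ≤ 16, throughput 11.
node-B: power draw 13 ≤ 16, throughput 6.
node-E: power draw 9 ≤ 16, throughput 15.
Best is node-E with total throughput 15.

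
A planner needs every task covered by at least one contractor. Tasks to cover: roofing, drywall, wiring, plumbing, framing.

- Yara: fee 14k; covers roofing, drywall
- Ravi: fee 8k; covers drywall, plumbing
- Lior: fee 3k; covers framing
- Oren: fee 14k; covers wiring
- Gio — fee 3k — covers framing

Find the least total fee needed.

39

Choose Yara, Ravi, Lior, and Oren: together they cover roofing, drywall, wiring, plumbing, framing — every task.
Total fee: 14 + 8 + 3 + 14 = 39.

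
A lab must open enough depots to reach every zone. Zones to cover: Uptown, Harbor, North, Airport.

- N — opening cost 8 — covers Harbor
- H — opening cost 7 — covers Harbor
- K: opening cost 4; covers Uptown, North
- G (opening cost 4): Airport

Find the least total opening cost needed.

Choose H, K, and G: together they cover Uptown, Harbor, North, Airport — every zone.
Total opening cost: 7 + 4 + 4 = 15.

15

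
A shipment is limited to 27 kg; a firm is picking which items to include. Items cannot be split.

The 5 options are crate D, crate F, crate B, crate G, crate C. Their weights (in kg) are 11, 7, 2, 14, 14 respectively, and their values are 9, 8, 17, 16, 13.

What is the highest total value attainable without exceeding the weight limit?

42

Take crate D, crate B, and crate G: weight 11 + 2 + 14 = 27 ≤ 27, value 9 + 17 + 16 = 42.
No other feasible combination does better.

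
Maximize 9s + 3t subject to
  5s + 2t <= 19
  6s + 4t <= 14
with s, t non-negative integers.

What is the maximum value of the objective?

The continuous relaxation peaks at (2.33, 0) with value 21.00; rounding to a feasible lattice point costs some objective.
(s,t)=(2,0): 5·2+2·0=10≤19, 6·2+4·0=12≤14, objective 18.
(s,t)=(1,1): 5·1+2·1=7≤19, 6·1+4·1=10≤14, objective 12.
Maximum is 18 at (s,t)=(2,0).

18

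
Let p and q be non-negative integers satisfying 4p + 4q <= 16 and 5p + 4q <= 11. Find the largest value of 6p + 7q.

(p,q)=(0,2): 4·0+4·2=8≤16, 5·0+4·2=8≤11, objective 14.
(p,q)=(1,1): 4·1+4·1=8≤16, 5·1+4·1=9≤11, objective 13.
(p,q)=(0,1): 4·0+4·1=4≤16, 5·0+4·1=4≤11, objective 7.
No feasible integer point exceeds 14.

14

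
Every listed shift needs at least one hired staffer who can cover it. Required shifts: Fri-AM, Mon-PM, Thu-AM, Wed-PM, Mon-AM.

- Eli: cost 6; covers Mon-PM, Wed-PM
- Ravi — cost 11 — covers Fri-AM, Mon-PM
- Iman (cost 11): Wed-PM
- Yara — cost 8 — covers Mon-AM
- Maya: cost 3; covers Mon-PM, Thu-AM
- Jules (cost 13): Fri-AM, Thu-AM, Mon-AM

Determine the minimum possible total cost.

The greedy cost-per-new-shift heuristic would pick Maya, Eli, and Jules for 22, but a cheaper cover exists.
Choose Eli and Jules: together they cover Fri-AM, Mon-PM, Thu-AM, Wed-PM, Mon-AM — every shift.
Total cost: 6 + 13 = 19.
No cover costs less than 19.

19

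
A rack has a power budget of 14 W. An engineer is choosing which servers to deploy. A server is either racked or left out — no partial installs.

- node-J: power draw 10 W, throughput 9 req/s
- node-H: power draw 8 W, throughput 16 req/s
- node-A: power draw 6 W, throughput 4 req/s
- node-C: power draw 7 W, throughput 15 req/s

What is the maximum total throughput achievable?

Allowing fractional choices, the relaxed optimum would be about 29.0, but servers are indivisible.
node-H + node-A: power draw 8 + 6 = 14 ≤ 14, throughput 16 + 4 = 20.
node-A + node-C: power draw 6 + 7 = 13 ≤ 14, throughput 4 + 15 = 19.
node-H: power draw 8 ≤ 14, throughput 16.
Best is node-H and node-A with total throughput 20.

20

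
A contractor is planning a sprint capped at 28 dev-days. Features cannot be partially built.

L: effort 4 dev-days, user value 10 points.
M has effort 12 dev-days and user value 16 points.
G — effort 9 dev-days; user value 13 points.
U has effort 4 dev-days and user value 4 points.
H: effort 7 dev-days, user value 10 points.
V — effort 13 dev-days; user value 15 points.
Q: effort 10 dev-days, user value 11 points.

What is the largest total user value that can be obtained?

40

Allowing fractional choices, the relaxed optimum would be about 43.7, but features are indivisible.
L + M + U + H: effort 4 + 12 + 4 + 7 = 27 ≤ 28, user value 10 + 16 + 4 + 10 = 40.
M + G + H: effort 12 + 9 + 7 = 28 ≤ 28, user value 16 + 13 + 10 = 39.
L + M + G: effort 4 + 12 + 9 = 25 ≤ 28, user value 10 + 16 + 13 = 39.
Best is L, M, U, and H with total user value 40.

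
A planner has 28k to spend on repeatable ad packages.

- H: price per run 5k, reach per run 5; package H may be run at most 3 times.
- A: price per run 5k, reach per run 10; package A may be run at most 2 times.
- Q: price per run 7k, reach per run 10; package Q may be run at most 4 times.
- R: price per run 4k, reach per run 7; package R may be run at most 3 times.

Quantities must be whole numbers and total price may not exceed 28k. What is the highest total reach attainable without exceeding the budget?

A has the best ratio (10/5); taking only A gives at most 2×10 = 20 (stopped by the supply cap of 2).
Mixing does better — 2×A, 2×Q, and 1×R: price 28 ≤ 28, reach 2·10 + 2·10 + 1·7 = 47.

47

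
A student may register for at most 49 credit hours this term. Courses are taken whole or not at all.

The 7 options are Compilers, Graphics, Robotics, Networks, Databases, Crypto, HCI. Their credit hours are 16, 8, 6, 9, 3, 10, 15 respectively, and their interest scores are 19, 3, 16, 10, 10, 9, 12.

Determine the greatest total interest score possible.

Treat it as a binary knapsack problem.
Compilers + Robotics + Networks + Databases + HCI: credit hours 16 + 6 + 9 + 3 + 15 = 49 ≤ 49, interest score 19 + 16 + 10 + 10 + 12 = 67.
Compilers + Robotics + Networks + Databases + Crypto: credit hours 16 + 6 + 9 + 3 + 10 = 44 ≤ 49, interest score 19 + 16 + 10 + 10 + 9 = 64.
Best is Compilers, Robotics, Networks, Databases, and HCI with total interest score 67.

67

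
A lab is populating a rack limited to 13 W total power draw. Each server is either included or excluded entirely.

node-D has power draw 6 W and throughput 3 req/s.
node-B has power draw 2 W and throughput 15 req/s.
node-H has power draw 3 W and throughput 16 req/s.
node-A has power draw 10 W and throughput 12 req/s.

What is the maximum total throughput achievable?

34

Allowing fractional choices, the relaxed optimum would be about 40.6, but servers are indivisible.
node-H + node-A: power draw 3 + 10 = 13 ≤ 13, throughput 16 + 12 = 28.
node-B + node-H: power draw 2 + 3 = 5 ≤ 13, throughput 15 + 16 = 31.
node-D + node-B + node-H: power draw 6 + 2 + 3 = 11 ≤ 13, throughput 3 + 15 + 16 = 34.
Best is node-D, node-B, and node-H with total throughput 34.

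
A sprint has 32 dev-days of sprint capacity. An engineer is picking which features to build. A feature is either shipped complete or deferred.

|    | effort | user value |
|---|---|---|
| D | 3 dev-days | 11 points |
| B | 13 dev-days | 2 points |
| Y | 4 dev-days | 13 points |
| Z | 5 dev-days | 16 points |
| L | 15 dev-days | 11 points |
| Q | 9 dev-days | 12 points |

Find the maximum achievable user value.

52

This is an integer program with binary decision variables.
Allowing fractional choices, the relaxed optimum would be about 60.1, but features are indivisible.
D + Y + Z + Q: effort 3 + 4 + 5 + 9 = 21 ≤ 32, user value 11 + 13 + 16 + 12 = 52.
D + Y + Z + L: effort 3 + 4 + 5 + 15 = 27 ≤ 32, user value 11 + 13 + 16 + 11 = 51.
Best is D, Y, Z, and Q with total user value 52.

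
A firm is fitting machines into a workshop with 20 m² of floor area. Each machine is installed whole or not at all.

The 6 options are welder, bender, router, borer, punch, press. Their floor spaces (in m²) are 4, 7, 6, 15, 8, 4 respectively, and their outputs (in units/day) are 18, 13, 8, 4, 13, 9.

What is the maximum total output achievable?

Take welder, bender, and punch: floor space 4 + 7 + 8 = 19 ≤ 20, output 18 + 13 + 13 = 44.
No other feasible combination does better.

44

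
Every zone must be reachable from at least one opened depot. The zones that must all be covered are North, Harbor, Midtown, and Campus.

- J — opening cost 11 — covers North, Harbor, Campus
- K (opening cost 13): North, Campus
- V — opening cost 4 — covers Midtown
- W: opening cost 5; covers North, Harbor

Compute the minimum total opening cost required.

This is an integer covering problem.
The greedy cost-per-new-zone heuristic would pick W, V, and J for 20, but a cheaper cover exists.
Choose J and V: together they cover North, Harbor, Midtown, Campus — every zone.
Total opening cost: 11 + 4 = 15.
No cover costs less than 15.

15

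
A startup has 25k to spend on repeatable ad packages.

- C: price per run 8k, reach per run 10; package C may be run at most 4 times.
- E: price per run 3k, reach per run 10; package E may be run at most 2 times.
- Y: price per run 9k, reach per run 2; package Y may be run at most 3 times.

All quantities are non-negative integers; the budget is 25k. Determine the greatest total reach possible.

40

E has the best ratio (10/3); taking only E gives at most 2×10 = 20 (stopped by the supply cap of 2).
Mixing does better — 2×C and 2×E: price 22 ≤ 25, reach 2·10 + 2·10 = 40.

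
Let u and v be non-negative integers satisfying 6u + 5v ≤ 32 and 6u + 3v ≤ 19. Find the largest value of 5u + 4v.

24

The continuous relaxation peaks at (0, 6.33) with value 25.33; rounding to a feasible lattice point costs some objective.
(u,v)=(0,6) is feasible, giving 24.
(u,v)=(0,5) is feasible, giving 20.
Maximum is 24 at (u,v)=(0,6).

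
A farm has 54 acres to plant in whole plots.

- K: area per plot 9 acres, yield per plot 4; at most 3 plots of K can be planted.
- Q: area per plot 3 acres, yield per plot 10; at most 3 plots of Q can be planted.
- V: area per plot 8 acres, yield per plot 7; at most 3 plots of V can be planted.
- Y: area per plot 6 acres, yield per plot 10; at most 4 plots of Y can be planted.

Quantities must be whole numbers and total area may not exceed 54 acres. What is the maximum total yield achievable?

84

Take 3×Q, 2×V, and 4×Y: area 49 ≤ 54, yield 3·10 + 2·7 + 4·10 = 84.
Q has the best ratio (10/3) and is taken to its limit of 3; remaining capacity is filled optimally with the others.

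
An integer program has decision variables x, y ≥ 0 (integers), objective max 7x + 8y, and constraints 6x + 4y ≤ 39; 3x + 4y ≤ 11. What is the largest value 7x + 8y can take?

23

(x,y)=(1,2): 6·1+4·2=14≤39, 3·1+4·2=11≤11, objective 23.
(x,y)=(2,1): 6·2+4·1=16≤39, 3·2+4·1=10≤11, objective 22.
(x,y)=(3,0): 6·3+4·0=18≤39, 3·3+4·0=9≤11, objective 21.
Maximum is 23 at (x,y)=(1,2).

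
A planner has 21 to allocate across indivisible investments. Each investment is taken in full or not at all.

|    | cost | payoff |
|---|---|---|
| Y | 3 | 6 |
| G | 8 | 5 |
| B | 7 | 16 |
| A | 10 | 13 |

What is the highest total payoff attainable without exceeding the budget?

Take Y, B, and A: cost 3 + 7 + 10 = 20 ≤ 21, payoff 6 + 16 + 13 = 35.
No other feasible combination does better.

35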